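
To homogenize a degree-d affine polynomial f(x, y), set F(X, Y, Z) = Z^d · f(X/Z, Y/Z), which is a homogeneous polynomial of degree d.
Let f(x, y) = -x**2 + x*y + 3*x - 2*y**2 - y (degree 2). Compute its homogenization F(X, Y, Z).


F(X, Y, Z) = -X**2 + X*Y + 3*X*Z - 2*Y**2 - Y*Z

deg(f) = 2.
Substitute x = X/Z, y = Y/Z into f, then multiply by Z^2.
  monomial -1·x^2·y^0 ↦ -1·X^2·Y^0·Z^0.
  monomial 1·x^1·y^1 ↦ 1·X^1·Y^1·Z^0.
  monomial 3·x^1·y^0 ↦ 3·X^1·Y^0·Z^1.
  monomial -2·x^0·y^2 ↦ -2·X^0·Y^2·Z^0.
  monomial -1·x^0·y^1 ↦ -1·X^0·Y^1·Z^1.
Collecting: F(X, Y, Z) = -X**2 + X*Y + 3*X*Z - 2*Y**2 - Y*Z.


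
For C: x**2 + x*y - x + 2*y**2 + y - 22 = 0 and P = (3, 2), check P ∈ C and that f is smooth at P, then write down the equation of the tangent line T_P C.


Tangent line at P: 7*x + 12*y - 45 = 0.

Step 1: f(3, 2) = 0, so P lies on C.
Step 2: partial derivatives
  f_x(x, y) = 2*x + y - 1, f_y(x, y) = x + 4*y + 1.
  f_x(P) = 7, f_y(P) = 12 (gradient nonzero, so P is smooth).
Step 3: tangent line at P: 7·(x − 3) + 12·(y − 2) = 0.
Expanding: 7*x + 12*y - 45 = 0.


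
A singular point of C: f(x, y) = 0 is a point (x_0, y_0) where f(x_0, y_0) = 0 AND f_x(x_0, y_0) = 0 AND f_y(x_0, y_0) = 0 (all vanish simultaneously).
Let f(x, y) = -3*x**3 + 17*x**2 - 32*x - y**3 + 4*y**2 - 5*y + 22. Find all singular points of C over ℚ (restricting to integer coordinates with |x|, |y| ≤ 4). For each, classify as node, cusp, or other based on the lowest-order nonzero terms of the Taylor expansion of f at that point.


Singular points: {(2, 1)}; classification: node.

Compute partial derivatives:
  f_x = -9*x**2 + 34*x - 32.
  f_y = -3*y**2 + 8*y - 5.
Scan x_0 ∈ {−4, ..., 4}. For each x_0, f_y(x_0, y) is a polynomial in y; find its integer roots y ∈ {−4, ..., 4}, then test f_x and f at those candidates.
  x = -4: f_y(-4, y) = -3*y**2 + 8*y - 5; vanishes at y ∈ {1}. (-4, 1): f_x = -312 ≠ 0.
  x = -3: f_y(-3, y) = -3*y**2 + 8*y - 5; vanishes at y ∈ {1}. (-3, 1): f_x = -215 ≠ 0.
  x = -2: f_y(-2, y) = -3*y**2 + 8*y - 5; vanishes at y ∈ {1}. (-2, 1): f_x = -136 ≠ 0.
  x = -1: f_y(-1, y) = -3*y**2 + 8*y - 5; vanishes at y ∈ {1}. (-1, 1): f_x = -75 ≠ 0.
  x = 0: f_y(0, y) = -3*y**2 + 8*y - 5; vanishes at y ∈ {1}. (0, 1): f_x = -32 ≠ 0.
  x = 1: f_y(1, y) = -3*y**2 + 8*y - 5; vanishes at y ∈ {1}. (1, 1): f_x = -7 ≠ 0.
  x = 2: f_y(2, y) = -3*y**2 + 8*y - 5; vanishes at y ∈ {1}. (2, 1): f_x = 0, f = 0 — SINGULAR.
  x = 3: f_y(3, y) = -3*y**2 + 8*y - 5; vanishes at y ∈ {1}. (3, 1): f_x = -11 ≠ 0.
  x = 4: f_y(4, y) = -3*y**2 + 8*y - 5; vanishes at y ∈ {1}. (4, 1): f_x = -40 ≠ 0.
Only singular point on the grid: (2, 1).
Classify: substitute x = 2 + u, y = 1 + v and expand: f = -3*u**3 - u**2 - v**3 + v**2.
No constant or linear terms (consistent with a singular point). Quadratic part: -u**2 + v**2. Cubic part: -3*u**3 - v**3.
The quadratic part v**2 - u**2 = (v − u)(v + u) splits into two distinct linear factors, so there are two distinct tangent lines y − 1 = ±(x − 2) — this is a node (ordinary double point).
Classification: node.


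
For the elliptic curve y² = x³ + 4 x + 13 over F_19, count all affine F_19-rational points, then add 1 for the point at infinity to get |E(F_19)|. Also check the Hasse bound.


Affine points = {(4, 6), (4, 13), (5, 5), (5, 14), (6, 5), (6, 14), (7, 2), (7, 17), (8, 5), (8, 14), (11, 1), (11, 18), (13, 1), (13, 18), (14, 1), (14, 18), (15, 3), (15, 16), (17, 4), (17, 15)}; affine count = 20; |E(F_19)| = 21.

Discriminant check: Δ ∝ 4a³ + 27b² = 4·4³ + 27·13² = 4·64 + 27·169 ≡ 12 (mod 19). Nonzero ⇒ E is nonsingular.
For each x ∈ F_19, compute rhs = x³ + 4·x + 13 mod 19, then count y ∈ F_19 with y² ≡ rhs.
  x = 0: rhs = 13, matching y values: none (0 points).
  x = 1: rhs = 18, matching y values: none (0 points).
  x = 2: rhs = 10, matching y values: none (0 points).
  x = 3: rhs = 14, matching y values: none (0 points).
  x = 4: rhs = 17, matching y values: 6, 13 (2 points).
  x = 5: rhs = 6, matching y values: 5, 14 (2 points).
  x = 6: rhs = 6, matching y values: 5, 14 (2 points).
  x = 7: rhs = 4, matching y values: 2, 17 (2 points).
  x = 8: rhs = 6, matching y values: 5, 14 (2 points).
  x = 9: rhs = 18, matching y values: none (0 points).
  x = 10: rhs = 8, matching y values: none (0 points).
  x = 11: rhs = 1, matching y values: 1, 18 (2 points).
  x = 12: rhs = 3, matching y values: none (0 points).
  x = 13: rhs = 1, matching y values: 1, 18 (2 points).
  x = 14: rhs = 1, matching y values: 1, 18 (2 points).
  x = 15: rhs = 9, matching y values: 3, 16 (2 points).
  x = 16: rhs = 12, matching y values: none (0 points).
  x = 17: rhs = 16, matching y values: 4, 15 (2 points).
  x = 18: rhs = 8, matching y values: none (0 points).
Total affine count: 20.
Full point count |E(F_19)| = 20 + 1 = 21.
Hasse bound: |21 − (19+1)| = |1| = 1 ≤ 2√19 ≈ 8.7178 ✓.


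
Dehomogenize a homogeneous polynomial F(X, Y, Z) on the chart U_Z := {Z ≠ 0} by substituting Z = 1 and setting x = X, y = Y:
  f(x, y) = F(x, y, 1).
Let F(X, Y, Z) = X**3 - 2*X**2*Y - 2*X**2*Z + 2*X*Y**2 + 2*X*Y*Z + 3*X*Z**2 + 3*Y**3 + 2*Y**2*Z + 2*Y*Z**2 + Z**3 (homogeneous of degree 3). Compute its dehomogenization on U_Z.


f(x, y) = x**3 - 2*x**2*y - 2*x**2 + 2*x*y**2 + 2*x*y + 3*x + 3*y**3 + 2*y**2 + 2*y + 1

On U_Z we set Z = 1. Each monomial c·X^i·Y^j·Z^k in F becomes c·x^i·y^j·1^k = c·x^i·y^j.
Substituting Z = 1: F(X, Y, 1) = x**3 - 2*x**2*y - 2*x**2 + 2*x*y**2 + 2*x*y + 3*x + 3*y**3 + 2*y**2 + 2*y + 1.
Note: deg(f) ≤ deg(F) = 3; strict inequality happens when F is divisible by Z (lost terms).


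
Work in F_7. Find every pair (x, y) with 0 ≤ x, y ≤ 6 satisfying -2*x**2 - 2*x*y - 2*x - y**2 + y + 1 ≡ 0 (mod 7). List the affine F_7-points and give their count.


Affine F_7-points: {(2, 2)}; count = 1.

For each of the 49 pairs (x, y) ∈ F_7², evaluate f(x, y) mod 7. Record the zeros.
  x = 0: [0↦1, 1↦1, 2↦6, 3↦2, 4↦3, 5↦2, 6↦6]  zeros at y ∈ ∅
  x = 1: [0↦4, 1↦2, 2↦5, 3↦6, 4↦5, 5↦2, 6↦4]  zeros at y ∈ ∅
  x = 2: [0↦3, 1↦6, 2↦0, 3↦6, 4↦3, 5↦5, 6↦5]  zeros at y ∈ {2}
  x = 3: [0↦5, 1↦6, 2↦5, 3↦2, 4↦4, 5↦4, 6↦2]  zeros at y ∈ ∅
  x = 4: [0↦3, 1↦2, 2↦6, 3↦1, 4↦1, 5↦6, 6↦2]  zeros at y ∈ ∅
  x = 5: [0↦4, 1↦1, 2↦3, 3↦3, 4↦1, 5↦4, 6↦5]  zeros at y ∈ ∅
  x = 6: [0↦1, 1↦3, 2↦3, 3↦1, 4↦4, 5↦5, 6↦4]  zeros at y ∈ ∅
Collecting zeros: affine points = {(2, 2)}.
Total count |C(F_7)_aff| = 1.


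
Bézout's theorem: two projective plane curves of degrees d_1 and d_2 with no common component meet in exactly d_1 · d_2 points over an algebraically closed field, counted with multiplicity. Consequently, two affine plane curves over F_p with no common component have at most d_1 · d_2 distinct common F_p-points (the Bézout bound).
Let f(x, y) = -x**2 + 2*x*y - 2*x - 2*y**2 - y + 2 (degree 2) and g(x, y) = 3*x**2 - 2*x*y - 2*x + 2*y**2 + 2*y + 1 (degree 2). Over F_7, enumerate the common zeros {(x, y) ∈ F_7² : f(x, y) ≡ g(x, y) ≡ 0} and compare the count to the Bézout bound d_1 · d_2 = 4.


Common zeros: ∅; count = 0; Bézout bound = 4.

deg(f) = 2, deg(g) = 2, so Bézout bound = 4.
Scan x ∈ F_7. For each x, list the y ∈ F_7 with f(x, y) ≡ 0 and those with g(x, y) ≡ 0 (mod 7); the common zeros in that column are the intersection.
  x = 0: f ≡ 0 at y ∈ ∅; g ≡ 0 at y ∈ ∅; common: ∅.
  x = 1: f ≡ 0 at y ∈ {2}; g ≡ 0 at y ∈ ∅; common: ∅.
  x = 2: f ≡ 0 at y ∈ ∅; g ≡ 0 at y ∈ {3, 5}; common: ∅.
  x = 3: f ≡ 0 at y ∈ ∅; g ≡ 0 at y ∈ {3, 6}; common: ∅.
  x = 4: f ≡ 0 at y ∈ ∅; g ≡ 0 at y ∈ {4, 6}; common: ∅.
  x = 5: f ≡ 0 at y ∈ ∅; g ≡ 0 at y ∈ ∅; common: ∅.
  x = 6: f ≡ 0 at y ∈ ∅; g ≡ 0 at y ∈ ∅; common: ∅.
Collecting: common zeros = ∅, so the count is 0.
Comparison with the Bézout bound: 0 ≤ 4 = deg(f)·deg(g), as expected for curves with no common component (the affine F_7-count falls short of the bound because intersections may lie at infinity, over extension fields, or carry multiplicity).


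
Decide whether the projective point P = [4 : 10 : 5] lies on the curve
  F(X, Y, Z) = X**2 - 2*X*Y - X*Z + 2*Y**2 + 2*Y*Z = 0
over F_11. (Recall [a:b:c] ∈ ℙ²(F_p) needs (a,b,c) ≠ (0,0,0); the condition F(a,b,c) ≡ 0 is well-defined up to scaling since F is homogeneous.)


F(4,10,5) ≡ 7 (mod 11); P is NOT on the curve.

Evaluate F(4, 10, 5) term-by-term (mod 11).
  X**2 ↦ 1·16·1·1 = 16
  -2*X*Y ↦ -2·4·10·1 = -80
  -X*Z ↦ -1·4·1·5 = -20
  2*Y**2 ↦ 2·1·100·1 = 200
  2*Y*Z ↦ 2·1·10·5 = 100
Sum: F(4, 10, 5) = (16) + (-80) + (-20) + (200) + (100) = 216.
Reducing mod 11: 216 ≡ 7 (mod 11).
Since F(a, b, c) ≡ 7 ≠ 0 (mod 11), P does NOT lie on the curve.


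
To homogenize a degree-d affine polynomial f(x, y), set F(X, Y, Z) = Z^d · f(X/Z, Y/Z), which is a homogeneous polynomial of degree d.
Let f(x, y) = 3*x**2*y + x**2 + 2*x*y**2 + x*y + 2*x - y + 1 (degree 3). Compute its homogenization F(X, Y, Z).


F(X, Y, Z) = 3*X**2*Y + X**2*Z + 2*X*Y**2 + X*Y*Z + 2*X*Z**2 - Y*Z**2 + Z**3

deg(f) = 3.
Substitute x = X/Z, y = Y/Z into f, then multiply by Z^3.
  monomial 3·x^2·y^1 ↦ 3·X^2·Y^1·Z^0.
  monomial 1·x^2·y^0 ↦ 1·X^2·Y^0·Z^1.
  monomial 2·x^1·y^2 ↦ 2·X^1·Y^2·Z^0.
  monomial 1·x^1·y^1 ↦ 1·X^1·Y^1·Z^1.
  monomial 2·x^1·y^0 ↦ 2·X^1·Y^0·Z^2.
  monomial -1·x^0·y^1 ↦ -1·X^0·Y^1·Z^2.
  monomial 1·x^0·y^0 ↦ 1·X^0·Y^0·Z^3.
Collecting: F(X, Y, Z) = 3*X**2*Y + X**2*Z + 2*X*Y**2 + X*Y*Z + 2*X*Z**2 - Y*Z**2 + Z**3.


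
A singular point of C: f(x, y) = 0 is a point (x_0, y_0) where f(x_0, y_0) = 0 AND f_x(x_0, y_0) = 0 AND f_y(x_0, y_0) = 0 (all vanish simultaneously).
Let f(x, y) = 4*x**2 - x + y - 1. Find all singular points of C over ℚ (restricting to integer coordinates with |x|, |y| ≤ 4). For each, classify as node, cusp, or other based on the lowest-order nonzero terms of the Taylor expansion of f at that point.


No singular points in the scanned grid; C is smooth there.

Compute partial derivatives:
  f_x = 8*x - 1.
  f_y = 1.
f_y = 1 is a nonzero constant, so f_y never vanishes: no point (x, y) can satisfy f = f_x = f_y = 0. In particular no (x, y) ∈ {−4, ..., 4}² is singular; the curve is smooth.


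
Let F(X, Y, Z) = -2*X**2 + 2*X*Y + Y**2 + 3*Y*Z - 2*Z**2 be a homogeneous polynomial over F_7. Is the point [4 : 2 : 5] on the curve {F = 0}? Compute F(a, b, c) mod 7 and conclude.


F(4,2,5) ≡ 3 (mod 7); P is NOT on the curve.

Evaluate F(4, 2, 5) term-by-term (mod 7).
  -2*X**2 ↦ -2·16·1·1 = -32
  2*X*Y ↦ 2·4·2·1 = 16
  Y**2 ↦ 1·1·4·1 = 4
  3*Y*Z ↦ 3·1·2·5 = 30
  -2*Z**2 ↦ -2·1·1·25 = -50
Sum: F(4, 2, 5) = (-32) + (16) + (4) + (30) + (-50) = -32.
Reducing mod 7: -32 ≡ 3 (mod 7).
Since F(a, b, c) ≡ 3 ≠ 0 (mod 7), P does NOT lie on the curve.


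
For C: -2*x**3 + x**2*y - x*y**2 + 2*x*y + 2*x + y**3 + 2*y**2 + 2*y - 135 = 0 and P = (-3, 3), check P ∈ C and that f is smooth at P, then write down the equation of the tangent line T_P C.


Tangent line at P: -73*x + 62*y - 405 = 0.

Step 1: f(-3, 3) = 0, so P lies on C.
Step 2: partial derivatives
  f_x(x, y) = -6*x**2 + 2*x*y - y**2 + 2*y + 2, f_y(x, y) = x**2 - 2*x*y + 2*x + 3*y**2 + 4*y + 2.
  f_x(P) = -73, f_y(P) = 62 (gradient nonzero, so P is smooth).
Step 3: tangent line at P: -73·(x − -3) + 62·(y − 3) = 0.
Expanding: -73*x + 62*y - 405 = 0.


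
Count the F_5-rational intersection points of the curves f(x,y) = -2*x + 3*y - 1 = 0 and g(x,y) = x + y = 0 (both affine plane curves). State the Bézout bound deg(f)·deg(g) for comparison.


Common zeros: ∅; count = 0; Bézout bound = 1.

deg(f) = 1, deg(g) = 1, so Bézout bound = 1.
Scan x ∈ F_5. For each x, list the y ∈ F_5 with f(x, y) ≡ 0 and those with g(x, y) ≡ 0 (mod 5); the common zeros in that column are the intersection.
  x = 0: f ≡ 0 at y ∈ {2}; g ≡ 0 at y ∈ {0}; common: ∅.
  x = 1: f ≡ 0 at y ∈ {1}; g ≡ 0 at y ∈ {4}; common: ∅.
  x = 2: f ≡ 0 at y ∈ {0}; g ≡ 0 at y ∈ {3}; common: ∅.
  x = 3: f ≡ 0 at y ∈ {4}; g ≡ 0 at y ∈ {2}; common: ∅.
  x = 4: f ≡ 0 at y ∈ {3}; g ≡ 0 at y ∈ {1}; common: ∅.
Collecting: common zeros = ∅, so the count is 0.
Comparison with the Bézout bound: 0 ≤ 1 = deg(f)·deg(g), as expected for curves with no common component (the affine F_5-count falls short of the bound because intersections may lie at infinity, over extension fields, or carry multiplicity).


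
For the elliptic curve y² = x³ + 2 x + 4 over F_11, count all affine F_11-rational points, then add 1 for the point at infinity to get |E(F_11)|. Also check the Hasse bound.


Affine points = {(0, 2), (0, 9), (2, 4), (2, 7), (3, 2), (3, 9), (6, 1), (6, 10), (7, 3), (7, 8), (8, 2), (8, 9), (9, 5), (9, 6), (10, 1), (10, 10)}; affine count = 16; |E(F_11)| = 17.

Discriminant check: Δ ∝ 4a³ + 27b² = 4·2³ + 27·4² = 4·8 + 27·16 ≡ 2 (mod 11). Nonzero ⇒ E is nonsingular.
For each x ∈ F_11, compute rhs = x³ + 2·x + 4 mod 11, then count y ∈ F_11 with y² ≡ rhs.
  x = 0: rhs = 4, matching y values: 2, 9 (2 points).
  x = 1: rhs = 7, matching y values: none (0 points).
  x = 2: rhs = 5, matching y values: 4, 7 (2 points).
  x = 3: rhs = 4, matching y values: 2, 9 (2 points).
  x = 4: rhs = 10, matching y values: none (0 points).
  x = 5: rhs = 7, matching y values: none (0 points).
  x = 6: rhs = 1, matching y values: 1, 10 (2 points).
  x = 7: rhs = 9, matching y values: 3, 8 (2 points).
  x = 8: rhs = 4, matching y values: 2, 9 (2 points).
  x = 9: rhs = 3, matching y values: 5, 6 (2 points).
  x = 10: rhs = 1, matching y values: 1, 10 (2 points).
Total affine count: 16.
Full point count |E(F_11)| = 16 + 1 = 17.
Hasse bound: |17 − (11+1)| = |5| = 5 ≤ 2√11 ≈ 6.6332 ✓.


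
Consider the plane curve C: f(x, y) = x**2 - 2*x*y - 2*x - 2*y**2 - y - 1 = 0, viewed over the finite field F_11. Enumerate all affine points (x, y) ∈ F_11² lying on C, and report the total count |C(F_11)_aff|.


Affine F_11-points: {(0, 2), (0, 3), (1, 7), (1, 8), (4, 5), (4, 7), (6, 2), (6, 8), (8, 3), (8, 5)}; count = 10.

For each of the 121 pairs (x, y) ∈ F_11², evaluate f(x, y) mod 11. Record the zeros.
  x = 0: [0↦10, 1↦7, 2↦0, 3↦0, 4↦7, 5↦10, 6↦9, 7↦4, 8↦6, 9↦4, 10↦9]  zeros at y ∈ {2, 3}
  x = 1: [0↦9, 1↦4, 2↦6, 3↦4, 4↦9, 5↦10, 6↦7, 7↦0, 8↦0, 9↦7, 10↦10]  zeros at y ∈ {7, 8}
  x = 2: [0↦10, 1↦3, 2↦3, 3↦10, 4↦2, 5↦1, 6↦7, 7↦9, 8↦7, 9↦1, 10↦2]  zeros at y ∈ ∅
  x = 3: [0↦2, 1↦4, 2↦2, 3↦7, 4↦8, 5↦5, 6↦9, 7↦9, 8↦5, 9↦8, 10↦7]  zeros at y ∈ ∅
  x = 4: [0↦7, 1↦7, 2↦3, 3↦6, 4↦5, 5↦0, 6↦2, 7↦0, 8↦5, 9↦6, 10↦3]  zeros at y ∈ {5, 7}
  x = 5: [0↦3, 1↦1, 2↦6, 3↦7, 4↦4, 5↦8, 6↦8, 7↦4, 8↦7, 9↦6, 10↦1]  zeros at y ∈ ∅
  x = 6: [0↦1, 1↦8, 2↦0, 3↦10, 4↦5, 5↦7, 6↦5, 7↦10, 8↦0, 9↦8, 10↦1]  zeros at y ∈ {2, 8}
  x = 7: [0↦1, 1↦6, 2↦7, 3↦4, 4↦8, 5↦8, 6↦4, 7↦7, 8↦6, 9↦1, 10↦3]  zeros at y ∈ ∅
  x = 8: [0↦3, 1↦6, 2↦5, 3↦0, 4↦2, 5↦0, 6↦5, 7↦6, 8↦3, 9↦7, 10↦7]  zeros at y ∈ {3, 5}
  x = 9: [0↦7, 1↦8, 2↦5, 3↦9, 4↦9, 5↦5, 6↦8, 7↦7, 8↦2, 9↦4, 10↦2]  zeros at y ∈ ∅
  x = 10: [0↦2, 1↦1, 2↦7, 3↦9, 4↦7, 5↦1, 6↦2, 7↦10, 8↦3, 9↦3, 10↦10]  zeros at y ∈ ∅
Collecting zeros: affine points = {(0, 2), (0, 3), (1, 7), (1, 8), (4, 5), (4, 7), (6, 2), (6, 8), (8, 3), (8, 5)}.
Total count |C(F_11)_aff| = 10.


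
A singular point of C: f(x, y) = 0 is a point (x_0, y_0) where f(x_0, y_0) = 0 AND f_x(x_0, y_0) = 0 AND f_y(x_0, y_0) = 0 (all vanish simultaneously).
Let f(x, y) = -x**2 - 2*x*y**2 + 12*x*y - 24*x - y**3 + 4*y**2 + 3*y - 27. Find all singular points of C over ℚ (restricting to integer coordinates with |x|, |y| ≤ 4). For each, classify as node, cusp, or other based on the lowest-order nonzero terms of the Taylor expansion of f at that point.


Singular points: {(-3, 3)}; classification: node.

Compute partial derivatives:
  f_x = -2*x - 2*y**2 + 12*y - 24.
  f_y = -4*x*y + 12*x - 3*y**2 + 8*y + 3.
Scan x_0 ∈ {−4, ..., 4}. For each x_0, f_y(x_0, y) is a polynomial in y; find its integer roots y ∈ {−4, ..., 4}, then test f_x and f at those candidates.
  x = -4: f_y(-4, y) = -3*y**2 + 24*y - 45; vanishes at y ∈ {3}. (-4, 3): f_x = 2 ≠ 0.
  x = -3: f_y(-3, y) = -3*y**2 + 20*y - 33; vanishes at y ∈ {3}. (-3, 3): f_x = 0, f = 0 — SINGULAR.
  x = -2: f_y(-2, y) = -3*y**2 + 16*y - 21; vanishes at y ∈ {3}. (-2, 3): f_x = -2 ≠ 0.
  x = -1: f_y(-1, y) = -3*y**2 + 12*y - 9; vanishes at y ∈ {1, 3}. (-1, 1): f_x = -12 ≠ 0; (-1, 3): f_x = -4 ≠ 0.
  x = 0: f_y(0, y) = -3*y**2 + 8*y + 3; vanishes at y ∈ {3}. (0, 3): f_x = -6 ≠ 0.
  x = 1: f_y(1, y) = -3*y**2 + 4*y + 15; vanishes at y ∈ {3}. (1, 3): f_x = -8 ≠ 0.
  x = 2: f_y(2, y) = 27 - 3*y**2; vanishes at y ∈ {-3, 3}. (2, -3): f_x = -82 ≠ 0; (2, 3): f_x = -10 ≠ 0.
  x = 3: f_y(3, y) = -3*y**2 - 4*y + 39; vanishes at y ∈ {3}. (3, 3): f_x = -12 ≠ 0.
  x = 4: f_y(4, y) = -3*y**2 - 8*y + 51; vanishes at y ∈ {3}. (4, 3): f_x = -14 ≠ 0.
Only singular point on the grid: (-3, 3).
Classify: substitute x = -3 + u, y = 3 + v and expand: f = -u**2 - 2*u*v**2 - v**3 + v**2.
No constant or linear terms (consistent with a singular point). Quadratic part: -u**2 + v**2. Cubic part: -2*u*v**2 - v**3.
The quadratic part v**2 - u**2 = (v − u)(v + u) splits into two distinct linear factors, so there are two distinct tangent lines y − 3 = ±(x − -3) — this is a node (ordinary double point).
Classification: node.


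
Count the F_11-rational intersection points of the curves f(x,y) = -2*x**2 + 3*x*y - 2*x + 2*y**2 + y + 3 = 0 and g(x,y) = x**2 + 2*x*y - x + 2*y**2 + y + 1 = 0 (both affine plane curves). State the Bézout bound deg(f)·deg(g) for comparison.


Common zeros: ∅; count = 0; Bézout bound = 4.

deg(f) = 2, deg(g) = 2, so Bézout bound = 4.
Scan x ∈ F_11. For each x, list the y ∈ F_11 with f(x, y) ≡ 0 and those with g(x, y) ≡ 0 (mod 11); the common zeros in that column are the intersection.
  x = 0: f ≡ 0 at y ∈ ∅; g ≡ 0 at y ∈ {2, 3}; common: ∅.
  x = 1: f ≡ 0 at y ∈ ∅; g ≡ 0 at y ∈ {5, 10}; common: ∅.
  x = 2: f ≡ 0 at y ∈ {1}; g ≡ 0 at y ∈ {4, 10}; common: ∅.
  x = 3: f ≡ 0 at y ∈ {8, 9}; g ≡ 0 at y ∈ {6, 7}; common: ∅.
  x = 4: f ≡ 0 at y ∈ {1, 9}; g ≡ 0 at y ∈ ∅; common: ∅.
  x = 5: f ≡ 0 at y ∈ ∅; g ≡ 0 at y ∈ ∅; common: ∅.
  x = 6: f ≡ 0 at y ∈ ∅; g ≡ 0 at y ∈ {3, 7}; common: ∅.
  x = 7: f ≡ 0 at y ∈ {4, 7}; g ≡ 0 at y ∈ ∅; common: ∅.
  x = 8: f ≡ 0 at y ∈ {7, 8}; g ≡ 0 at y ∈ {2, 6}; common: ∅.
  x = 9: f ≡ 0 at y ∈ {4}; g ≡ 0 at y ∈ ∅; common: ∅.
  x = 10: f ≡ 0 at y ∈ ∅; g ≡ 0 at y ∈ ∅; common: ∅.
Collecting: common zeros = ∅, so the count is 0.
Comparison with the Bézout bound: 0 ≤ 4 = deg(f)·deg(g), as expected for curves with no common component (the affine F_11-count falls short of the bound because intersections may lie at infinity, over extension fields, or carry multiplicity).


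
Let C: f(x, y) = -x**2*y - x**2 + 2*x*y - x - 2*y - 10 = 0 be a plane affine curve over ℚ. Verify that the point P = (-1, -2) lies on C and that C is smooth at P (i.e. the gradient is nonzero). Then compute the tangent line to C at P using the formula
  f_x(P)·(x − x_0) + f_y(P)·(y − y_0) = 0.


Tangent line at P: -7*x - 5*y - 17 = 0.

Step 1: f(-1, -2) = 0, so P lies on C.
Step 2: partial derivatives
  f_x(x, y) = -2*x*y - 2*x + 2*y - 1, f_y(x, y) = -x**2 + 2*x - 2.
  f_x(P) = -7, f_y(P) = -5 (gradient nonzero, so P is smooth).
Step 3: tangent line at P: -7·(x − -1) + -5·(y − -2) = 0.
Expanding: -7*x - 5*y - 17 = 0.


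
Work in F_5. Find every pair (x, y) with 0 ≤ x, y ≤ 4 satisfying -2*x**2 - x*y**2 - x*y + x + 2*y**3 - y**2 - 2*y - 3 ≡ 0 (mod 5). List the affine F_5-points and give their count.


Affine F_5-points: {(0, 2), (1, 4), (2, 4), (3, 1), (3, 3), (4, 1), (4, 3)}; count = 7.

For each of the 25 pairs (x, y) ∈ F_5², evaluate f(x, y) mod 5. Record the zeros.
  x = 0: [0↦2, 1↦1, 2↦0, 3↦1, 4↦1]  zeros at y ∈ {2}
  x = 1: [0↦1, 1↦3, 2↦3, 3↦3, 4↦0]  zeros at y ∈ {4}
  x = 2: [0↦1, 1↦1, 2↦2, 3↦1, 4↦0]  zeros at y ∈ {4}
  x = 3: [0↦2, 1↦0, 2↦2, 3↦0, 4↦1]  zeros at y ∈ {1, 3}
  x = 4: [0↦4, 1↦0, 2↦3, 3↦0, 4↦3]  zeros at y ∈ {1, 3}
Collecting zeros: affine points = {(0, 2), (1, 4), (2, 4), (3, 1), (3, 3), (4, 1), (4, 3)}.
Total count |C(F_5)_aff| = 7.


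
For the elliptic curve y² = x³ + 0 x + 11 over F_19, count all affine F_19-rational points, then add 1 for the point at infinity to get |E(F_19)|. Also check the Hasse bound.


Affine points = {(0, 7), (0, 12), (2, 0), (3, 0), (10, 2), (10, 17), (13, 2), (13, 17), (14, 0), (15, 2), (15, 17)}; affine count = 11; |E(F_19)| = 12.

Discriminant check: Δ ∝ 4a³ + 27b² = 4·0³ + 27·11² = 4·0 + 27·121 ≡ 18 (mod 19). Nonzero ⇒ E is nonsingular.
For each x ∈ F_19, compute rhs = x³ + 0·x + 11 mod 19, then count y ∈ F_19 with y² ≡ rhs.
  x = 0: rhs = 11, matching y values: 7, 12 (2 points).
  x = 1: rhs = 12, matching y values: none (0 points).
  x = 2: rhs = 0, matching y values: 0 (1 points).
  x = 3: rhs = 0, matching y values: 0 (1 points).
  x = 4: rhs = 18, matching y values: none (0 points).
  x = 5: rhs = 3, matching y values: none (0 points).
  x = 6: rhs = 18, matching y values: none (0 points).
  x = 7: rhs = 12, matching y values: none (0 points).
  x = 8: rhs = 10, matching y values: none (0 points).
  x = 9: rhs = 18, matching y values: none (0 points).
  x = 10: rhs = 4, matching y values: 2, 17 (2 points).
  x = 11: rhs = 12, matching y values: none (0 points).
  x = 12: rhs = 10, matching y values: none (0 points).
  x = 13: rhs = 4, matching y values: 2, 17 (2 points).
  x = 14: rhs = 0, matching y values: 0 (1 points).
  x = 15: rhs = 4, matching y values: 2, 17 (2 points).
  x = 16: rhs = 3, matching y values: none (0 points).
  x = 17: rhs = 3, matching y values: none (0 points).
  x = 18: rhs = 10, matching y values: none (0 points).
Total affine count: 11.
Full point count |E(F_19)| = 11 + 1 = 12.
Hasse bound: |12 − (19+1)| = |-8| = 8 ≤ 2√19 ≈ 8.7178 ✓.


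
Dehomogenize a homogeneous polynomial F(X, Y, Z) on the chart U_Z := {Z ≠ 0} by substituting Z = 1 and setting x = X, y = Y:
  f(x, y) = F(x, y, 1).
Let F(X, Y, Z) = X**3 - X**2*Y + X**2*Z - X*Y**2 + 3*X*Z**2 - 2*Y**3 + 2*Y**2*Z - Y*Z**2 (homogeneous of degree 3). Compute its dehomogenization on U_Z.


f(x, y) = x**3 - x**2*y + x**2 - x*y**2 + 3*x - 2*y**3 + 2*y**2 - y

On U_Z we set Z = 1. Each monomial c·X^i·Y^j·Z^k in F becomes c·x^i·y^j·1^k = c·x^i·y^j.
Substituting Z = 1: F(X, Y, 1) = x**3 - x**2*y + x**2 - x*y**2 + 3*x - 2*y**3 + 2*y**2 - y.
Note: deg(f) ≤ deg(F) = 3; strict inequality happens when F is divisible by Z (lost terms).


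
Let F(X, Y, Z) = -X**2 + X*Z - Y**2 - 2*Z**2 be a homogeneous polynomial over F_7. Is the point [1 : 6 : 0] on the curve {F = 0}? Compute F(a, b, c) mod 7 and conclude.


F(1,6,0) ≡ 5 (mod 7); P is NOT on the curve.

Evaluate F(1, 6, 0) term-by-term (mod 7).
  -X**2 ↦ -1·1·1·1 = -1
  X*Z ↦ 1·1·1·0 = 0
  -Y**2 ↦ -1·1·36·1 = -36
  -2*Z**2 ↦ -2·1·1·0 = 0
Sum: F(1, 6, 0) = (-1) + (0) + (-36) + (0) = -37.
Reducing mod 7: -37 ≡ 5 (mod 7).
Since F(a, b, c) ≡ 5 ≠ 0 (mod 7), P does NOT lie on the curve.


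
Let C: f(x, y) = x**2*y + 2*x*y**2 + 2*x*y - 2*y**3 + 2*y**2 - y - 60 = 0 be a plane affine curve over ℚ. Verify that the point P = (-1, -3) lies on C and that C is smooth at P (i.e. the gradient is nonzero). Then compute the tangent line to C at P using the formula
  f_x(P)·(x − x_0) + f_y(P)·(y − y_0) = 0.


Tangent line at P: 18*x - 56*y - 150 = 0.

Step 1: f(-1, -3) = 0, so P lies on C.
Step 2: partial derivatives
  f_x(x, y) = 2*x*y + 2*y**2 + 2*y, f_y(x, y) = x**2 + 4*x*y + 2*x - 6*y**2 + 4*y - 1.
  f_x(P) = 18, f_y(P) = -56 (gradient nonzero, so P is smooth).
Step 3: tangent line at P: 18·(x − -1) + -56·(y − -3) = 0.
Expanding: 18*x - 56*y - 150 = 0.


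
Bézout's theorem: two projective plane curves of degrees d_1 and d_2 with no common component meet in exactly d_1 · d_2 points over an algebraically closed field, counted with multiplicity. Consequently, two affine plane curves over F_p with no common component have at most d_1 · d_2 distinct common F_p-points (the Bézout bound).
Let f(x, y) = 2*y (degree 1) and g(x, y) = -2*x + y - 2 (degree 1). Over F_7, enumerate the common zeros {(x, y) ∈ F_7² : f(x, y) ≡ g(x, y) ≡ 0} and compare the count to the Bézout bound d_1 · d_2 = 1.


Common zeros: {(6, 0)}; count = 1; Bézout bound = 1.

deg(f) = 1, deg(g) = 1, so Bézout bound = 1.
Scan x ∈ F_7. For each x, list the y ∈ F_7 with f(x, y) ≡ 0 and those with g(x, y) ≡ 0 (mod 7); the common zeros in that column are the intersection.
  x = 0: f ≡ 0 at y ∈ {0}; g ≡ 0 at y ∈ {2}; common: ∅.
  x = 1: f ≡ 0 at y ∈ {0}; g ≡ 0 at y ∈ {4}; common: ∅.
  x = 2: f ≡ 0 at y ∈ {0}; g ≡ 0 at y ∈ {6}; common: ∅.
  x = 3: f ≡ 0 at y ∈ {0}; g ≡ 0 at y ∈ {1}; common: ∅.
  x = 4: f ≡ 0 at y ∈ {0}; g ≡ 0 at y ∈ {3}; common: ∅.
  x = 5: f ≡ 0 at y ∈ {0}; g ≡ 0 at y ∈ {5}; common: ∅.
  x = 6: f ≡ 0 at y ∈ {0}; g ≡ 0 at y ∈ {0}; common: {0}.
Collecting: common zeros = {(6, 0)}, so the count is 1.
Comparison with the Bézout bound: 1 ≤ 1 = deg(f)·deg(g), as expected for curves with no common component (the bound is attained).


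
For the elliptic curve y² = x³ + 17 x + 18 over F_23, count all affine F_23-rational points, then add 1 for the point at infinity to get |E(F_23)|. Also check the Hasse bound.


Affine points = {(0, 8), (0, 15), (1, 6), (1, 17), (3, 2), (3, 21), (4, 9), (4, 14), (9, 7), (9, 16), (11, 8), (11, 15), (12, 8), (12, 15), (16, 4), (16, 19), (19, 1), (19, 22), (20, 3), (20, 20), (22, 0)}; affine count = 21; |E(F_23)| = 22.

Discriminant check: Δ ∝ 4a³ + 27b² = 4·17³ + 27·18² = 4·4913 + 27·324 ≡ 18 (mod 23). Nonzero ⇒ E is nonsingular.
For each x ∈ F_23, compute rhs = x³ + 17·x + 18 mod 23, then count y ∈ F_23 with y² ≡ rhs.
  x = 0: rhs = 18, matching y values: 8, 15 (2 points).
  x = 1: rhs = 13, matching y values: 6, 17 (2 points).
  x = 2: rhs = 14, matching y values: none (0 points).
  x = 3: rhs = 4, matching y values: 2, 21 (2 points).
  x = 4: rhs = 12, matching y values: 9, 14 (2 points).
  x = 5: rhs = 21, matching y values: none (0 points).
  x = 6: rhs = 14, matching y values: none (0 points).
  x = 7: rhs = 20, matching y values: none (0 points).
  x = 8: rhs = 22, matching y values: none (0 points).
  x = 9: rhs = 3, matching y values: 7, 16 (2 points).
  x = 10: rhs = 15, matching y values: none (0 points).
  x = 11: rhs = 18, matching y values: 8, 15 (2 points).
  x = 12: rhs = 18, matching y values: 8, 15 (2 points).
  x = 13: rhs = 21, matching y values: none (0 points).
  x = 14: rhs = 10, matching y values: none (0 points).
  x = 15: rhs = 14, matching y values: none (0 points).
  x = 16: rhs = 16, matching y values: 4, 19 (2 points).
  x = 17: rhs = 22, matching y values: none (0 points).
  x = 18: rhs = 15, matching y values: none (0 points).
  x = 19: rhs = 1, matching y values: 1, 22 (2 points).
  x = 20: rhs = 9, matching y values: 3, 20 (2 points).
  x = 21: rhs = 22, matching y values: none (0 points).
  x = 22: rhs = 0, matching y values: 0 (1 points).
Total affine count: 21.
Full point count |E(F_23)| = 21 + 1 = 22.
Hasse bound: |22 − (23+1)| = |-2| = 2 ≤ 2√23 ≈ 9.5917 ✓.


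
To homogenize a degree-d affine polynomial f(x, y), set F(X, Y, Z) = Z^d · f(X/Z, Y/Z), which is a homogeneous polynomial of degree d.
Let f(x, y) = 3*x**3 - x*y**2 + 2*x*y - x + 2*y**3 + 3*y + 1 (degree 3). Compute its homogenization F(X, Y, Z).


F(X, Y, Z) = 3*X**3 - X*Y**2 + 2*X*Y*Z - X*Z**2 + 2*Y**3 + 3*Y*Z**2 + Z**3

deg(f) = 3.
Substitute x = X/Z, y = Y/Z into f, then multiply by Z^3.
  monomial 3·x^3·y^0 ↦ 3·X^3·Y^0·Z^0.
  monomial -1·x^1·y^2 ↦ -1·X^1·Y^2·Z^0.
  monomial 2·x^1·y^1 ↦ 2·X^1·Y^1·Z^1.
  monomial -1·x^1·y^0 ↦ -1·X^1·Y^0·Z^2.
  monomial 2·x^0·y^3 ↦ 2·X^0·Y^3·Z^0.
  monomial 3·x^0·y^1 ↦ 3·X^0·Y^1·Z^2.
  monomial 1·x^0·y^0 ↦ 1·X^0·Y^0·Z^3.
Collecting: F(X, Y, Z) = 3*X**3 - X*Y**2 + 2*X*Y*Z - X*Z**2 + 2*Y**3 + 3*Y*Z**2 + Z**3.


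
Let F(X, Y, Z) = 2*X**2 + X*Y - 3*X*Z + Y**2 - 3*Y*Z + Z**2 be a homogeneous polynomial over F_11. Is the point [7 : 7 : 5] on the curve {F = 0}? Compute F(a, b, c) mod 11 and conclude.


F(7,7,5) ≡ 0 (mod 11); P is on the curve.

Evaluate F(7, 7, 5) term-by-term (mod 11).
  2*X**2 ↦ 2·49·1·1 = 98
  X*Y ↦ 1·7·7·1 = 49
  -3*X*Z ↦ -3·7·1·5 = -105
  Y**2 ↦ 1·1·49·1 = 49
  -3*Y*Z ↦ -3·1·7·5 = -105
  Z**2 ↦ 1·1·1·25 = 25
Sum: F(7, 7, 5) = (98) + (49) + (-105) + (49) + (-105) + (25) = 11.
Reducing mod 11: 11 ≡ 0 (mod 11).
Since F(a, b, c) ≡ 0 (mod 11), P lies on the curve.


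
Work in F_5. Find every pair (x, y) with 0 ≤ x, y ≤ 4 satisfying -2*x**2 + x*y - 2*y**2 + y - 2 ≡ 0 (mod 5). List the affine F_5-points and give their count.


Affine F_5-points: {(0, 4), (2, 0), (2, 4), (3, 0), (3, 2)}; count = 5.

For each of the 25 pairs (x, y) ∈ F_5², evaluate f(x, y) mod 5. Record the zeros.
  x = 0: [0↦3, 1↦2, 2↦2, 3↦3, 4↦0]  zeros at y ∈ {4}
  x = 1: [0↦1, 1↦1, 2↦2, 3↦4, 4↦2]  zeros at y ∈ ∅
  x = 2: [0↦0, 1↦1, 2↦3, 3↦1, 4↦0]  zeros at y ∈ {0, 4}
  x = 3: [0↦0, 1↦2, 2↦0, 3↦4, 4↦4]  zeros at y ∈ {0, 2}
  x = 4: [0↦1, 1↦4, 2↦3, 3↦3, 4↦4]  zeros at y ∈ ∅
Collecting zeros: affine points = {(0, 4), (2, 0), (2, 4), (3, 0), (3, 2)}.
Total count |C(F_5)_aff| = 5.


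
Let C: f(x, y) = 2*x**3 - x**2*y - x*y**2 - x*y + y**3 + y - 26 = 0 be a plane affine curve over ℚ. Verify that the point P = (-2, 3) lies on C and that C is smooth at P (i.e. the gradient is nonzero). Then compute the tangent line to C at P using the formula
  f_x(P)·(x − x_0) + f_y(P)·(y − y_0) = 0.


Tangent line at P: 24*x + 38*y - 66 = 0.

Step 1: f(-2, 3) = 0, so P lies on C.
Step 2: partial derivatives
  f_x(x, y) = 6*x**2 - 2*x*y - y**2 - y, f_y(x, y) = -x**2 - 2*x*y - x + 3*y**2 + 1.
  f_x(P) = 24, f_y(P) = 38 (gradient nonzero, so P is smooth).
Step 3: tangent line at P: 24·(x − -2) + 38·(y − 3) = 0.
Expanding: 24*x + 38*y - 66 = 0.


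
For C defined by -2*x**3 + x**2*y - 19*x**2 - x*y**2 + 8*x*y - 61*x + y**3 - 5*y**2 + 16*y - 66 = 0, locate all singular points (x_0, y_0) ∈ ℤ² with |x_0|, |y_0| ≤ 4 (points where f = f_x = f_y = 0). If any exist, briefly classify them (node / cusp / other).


Singular points: {(-3, 1)}; classification: cusp.

Compute partial derivatives:
  f_x = -6*x**2 + 2*x*y - 38*x - y**2 + 8*y - 61.
  f_y = x**2 - 2*x*y + 8*x + 3*y**2 - 10*y + 16.
Scan x_0 ∈ {−4, ..., 4}. For each x_0, f_y(x_0, y) is a polynomial in y; find its integer roots y ∈ {−4, ..., 4}, then test f_x and f at those candidates.
  x = -4: f_y(-4, y) = 3*y**2 - 2*y; vanishes at y ∈ {0}. (-4, 0): f_x = -5 ≠ 0.
  x = -3: f_y(-3, y) = 3*y**2 - 4*y + 1; vanishes at y ∈ {1}. (-3, 1): f_x = 0, f = 0 — SINGULAR.
  x = -2: f_y(-2, y) = 3*y**2 - 6*y + 4; no integer root y with |y| ≤ 4.
  x = -1: f_y(-1, y) = 3*y**2 - 8*y + 9; no integer root y with |y| ≤ 4.
  x = 0: f_y(0, y) = 3*y**2 - 10*y + 16; no integer root y with |y| ≤ 4.
  x = 1: f_y(1, y) = 3*y**2 - 12*y + 25; no integer root y with |y| ≤ 4.
  x = 2: f_y(2, y) = 3*y**2 - 14*y + 36; no integer root y with |y| ≤ 4.
  x = 3: f_y(3, y) = 3*y**2 - 16*y + 49; no integer root y with |y| ≤ 4.
  x = 4: f_y(4, y) = 3*y**2 - 18*y + 64; no integer root y with |y| ≤ 4.
Only singular point on the grid: (-3, 1).
Classify: substitute x = -3 + u, y = 1 + v and expand: f = -2*u**3 + u**2*v - u*v**2 + v**3 + v**2.
No constant or linear terms (consistent with a singular point). Quadratic part: v**2. Cubic part: -2*u**3 + u**2*v - u*v**2 + v**3.
The quadratic part v**2 is a perfect square, so there is a single (double) tangent line v = 0, i.e. y = 1. Restricting the cubic part to that line (v = 0) leaves -2*u**3 ≠ 0, so f is not divisible by v and the branch is v² ≈ 2*u**3 to lowest order — this is a cusp.
Classification: cusp.


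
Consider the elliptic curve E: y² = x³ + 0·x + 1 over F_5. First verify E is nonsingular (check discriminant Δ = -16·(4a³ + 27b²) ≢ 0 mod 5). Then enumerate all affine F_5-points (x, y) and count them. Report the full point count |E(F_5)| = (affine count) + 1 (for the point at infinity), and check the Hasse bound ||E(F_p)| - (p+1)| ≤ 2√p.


Affine points = {(0, 1), (0, 4), (2, 2), (2, 3), (4, 0)}; affine count = 5; |E(F_5)| = 6.

Discriminant check: Δ ∝ 4a³ + 27b² = 4·0³ + 27·1² = 4·0 + 27·1 ≡ 2 (mod 5). Nonzero ⇒ E is nonsingular.
For each x ∈ F_5, compute rhs = x³ + 0·x + 1 mod 5, then count y ∈ F_5 with y² ≡ rhs.
  x = 0: rhs = 1, matching y values: 1, 4 (2 points).
  x = 1: rhs = 2, matching y values: none (0 points).
  x = 2: rhs = 4, matching y values: 2, 3 (2 points).
  x = 3: rhs = 3, matching y values: none (0 points).
  x = 4: rhs = 0, matching y values: 0 (1 points).
Total affine count: 5.
Full point count |E(F_5)| = 5 + 1 = 6.
Hasse bound: |6 − (5+1)| = |0| = 0 ≤ 2√5 ≈ 4.4721 ✓.


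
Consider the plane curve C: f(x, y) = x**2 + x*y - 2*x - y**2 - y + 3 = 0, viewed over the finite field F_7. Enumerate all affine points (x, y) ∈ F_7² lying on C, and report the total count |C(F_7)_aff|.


Affine F_7-points: {(1, 3), (1, 4), (3, 1), (4, 4), (4, 6), (5, 1), (5, 3), (6, 6)}; count = 8.

For each of the 49 pairs (x, y) ∈ F_7², evaluate f(x, y) mod 7. Record the zeros.
  x = 0: [0↦3, 1↦1, 2↦4, 3↦5, 4↦4, 5↦1, 6↦3]  zeros at y ∈ ∅
  x = 1: [0↦2, 1↦1, 2↦5, 3↦0, 4↦0, 5↦5, 6↦1]  zeros at y ∈ {3, 4}
  x = 2: [0↦3, 1↦3, 2↦1, 3↦4, 4↦5, 5↦4, 6↦1]  zeros at y ∈ ∅
  x = 3: [0↦6, 1↦0, 2↦6, 3↦3, 4↦5, 5↦5, 6↦3]  zeros at y ∈ {1}
  x = 4: [0↦4, 1↦6, 2↦6, 3↦4, 4↦0, 5↦1, 6↦0]  zeros at y ∈ {4, 6}
  x = 5: [0↦4, 1↦0, 2↦1, 3↦0, 4↦4, 5↦6, 6↦6]  zeros at y ∈ {1, 3}
  x = 6: [0↦6, 1↦3, 2↦5, 3↦5, 4↦3, 5↦6, 6↦0]  zeros at y ∈ {6}
Collecting zeros: affine points = {(1, 3), (1, 4), (3, 1), (4, 4), (4, 6), (5, 1), (5, 3), (6, 6)}.
Total count |C(F_7)_aff| = 8.


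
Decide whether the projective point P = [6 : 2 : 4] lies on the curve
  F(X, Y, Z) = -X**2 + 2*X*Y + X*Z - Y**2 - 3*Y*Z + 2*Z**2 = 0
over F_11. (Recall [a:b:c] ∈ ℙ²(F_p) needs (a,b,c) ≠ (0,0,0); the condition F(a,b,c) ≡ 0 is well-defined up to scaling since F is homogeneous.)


F(6,2,4) ≡ 5 (mod 11); P is NOT on the curve.

Evaluate F(6, 2, 4) term-by-term (mod 11).
  -X**2 ↦ -1·36·1·1 = -36
  2*X*Y ↦ 2·6·2·1 = 24
  X*Z ↦ 1·6·1·4 = 24
  -Y**2 ↦ -1·1·4·1 = -4
  -3*Y*Z ↦ -3·1·2·4 = -24
  2*Z**2 ↦ 2·1·1·16 = 32
Sum: F(6, 2, 4) = (-36) + (24) + (24) + (-4) + (-24) + (32) = 16.
Reducing mod 11: 16 ≡ 5 (mod 11).
Since F(a, b, c) ≡ 5 ≠ 0 (mod 11), P does NOT lie on the curve.


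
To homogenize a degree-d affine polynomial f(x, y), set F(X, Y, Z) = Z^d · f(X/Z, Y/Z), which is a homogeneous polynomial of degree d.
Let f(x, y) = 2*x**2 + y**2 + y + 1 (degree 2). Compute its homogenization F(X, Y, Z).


F(X, Y, Z) = 2*X**2 + Y**2 + Y*Z + Z**2

deg(f) = 2.
Substitute x = X/Z, y = Y/Z into f, then multiply by Z^2.
  monomial 2·x^2·y^0 ↦ 2·X^2·Y^0·Z^0.
  monomial 1·x^0·y^2 ↦ 1·X^0·Y^2·Z^0.
  monomial 1·x^0·y^1 ↦ 1·X^0·Y^1·Z^1.
  monomial 1·x^0·y^0 ↦ 1·X^0·Y^0·Z^2.
Collecting: F(X, Y, Z) = 2*X**2 + Y**2 + Y*Z + Z**2.


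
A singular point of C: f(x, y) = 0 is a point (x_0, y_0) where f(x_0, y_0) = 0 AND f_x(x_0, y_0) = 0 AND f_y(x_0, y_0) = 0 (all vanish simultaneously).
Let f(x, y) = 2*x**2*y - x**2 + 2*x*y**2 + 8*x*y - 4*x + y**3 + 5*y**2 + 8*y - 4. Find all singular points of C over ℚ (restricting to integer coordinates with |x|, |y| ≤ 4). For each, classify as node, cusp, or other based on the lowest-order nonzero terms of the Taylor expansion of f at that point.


Singular points: {(-2, 0)}; classification: node.

Compute partial derivatives:
  f_x = 4*x*y - 2*x + 2*y**2 + 8*y - 4.
  f_y = 2*x**2 + 4*x*y + 8*x + 3*y**2 + 10*y + 8.
Scan x_0 ∈ {−4, ..., 4}. For each x_0, f_y(x_0, y) is a polynomial in y; find its integer roots y ∈ {−4, ..., 4}, then test f_x and f at those candidates.
  x = -4: f_y(-4, y) = 3*y**2 - 6*y + 8; no integer root y with |y| ≤ 4.
  x = -3: f_y(-3, y) = 3*y**2 - 2*y + 2; no integer root y with |y| ≤ 4.
  x = -2: f_y(-2, y) = 3*y**2 + 2*y; vanishes at y ∈ {0}. (-2, 0): f_x = 0, f = 0 — SINGULAR.
  x = -1: f_y(-1, y) = 3*y**2 + 6*y + 2; no integer root y with |y| ≤ 4.
  x = 0: f_y(0, y) = 3*y**2 + 10*y + 8; vanishes at y ∈ {-2}. (0, -2): f_x = -12 ≠ 0.
  x = 1: f_y(1, y) = 3*y**2 + 14*y + 18; no integer root y with |y| ≤ 4.
  x = 2: f_y(2, y) = 3*y**2 + 18*y + 32; no integer root y with |y| ≤ 4.
  x = 3: f_y(3, y) = 3*y**2 + 22*y + 50; no integer root y with |y| ≤ 4.
  x = 4: f_y(4, y) = 3*y**2 + 26*y + 72; no integer root y with |y| ≤ 4.
Only singular point on the grid: (-2, 0).
Classify: substitute x = -2 + u, y = 0 + v and expand: f = 2*u**2*v - u**2 + 2*u*v**2 + v**3 + v**2.
No constant or linear terms (consistent with a singular point). Quadratic part: -u**2 + v**2. Cubic part: 2*u**2*v + 2*u*v**2 + v**3.
The quadratic part v**2 - u**2 = (v − u)(v + u) splits into two distinct linear factors, so there are two distinct tangent lines y − 0 = ±(x − -2) — this is a node (ordinary double point).
Classification: node.


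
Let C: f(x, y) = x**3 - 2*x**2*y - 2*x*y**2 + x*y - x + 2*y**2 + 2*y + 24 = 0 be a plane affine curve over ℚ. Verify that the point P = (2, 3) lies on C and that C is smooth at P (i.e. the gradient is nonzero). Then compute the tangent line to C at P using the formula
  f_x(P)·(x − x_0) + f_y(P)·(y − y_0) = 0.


Tangent line at P: -28*x - 16*y + 104 = 0.

Step 1: f(2, 3) = 0, so P lies on C.
Step 2: partial derivatives
  f_x(x, y) = 3*x**2 - 4*x*y - 2*y**2 + y - 1, f_y(x, y) = -2*x**2 - 4*x*y + x + 4*y + 2.
  f_x(P) = -28, f_y(P) = -16 (gradient nonzero, so P is smooth).
Step 3: tangent line at P: -28·(x − 2) + -16·(y − 3) = 0.
Expanding: -28*x - 16*y + 104 = 0.


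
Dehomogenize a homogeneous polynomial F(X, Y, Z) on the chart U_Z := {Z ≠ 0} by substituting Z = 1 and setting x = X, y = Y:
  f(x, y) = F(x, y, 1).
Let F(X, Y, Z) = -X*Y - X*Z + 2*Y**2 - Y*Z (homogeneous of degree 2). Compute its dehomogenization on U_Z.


f(x, y) = -x*y - x + 2*y**2 - y

On U_Z we set Z = 1. Each monomial c·X^i·Y^j·Z^k in F becomes c·x^i·y^j·1^k = c·x^i·y^j.
Substituting Z = 1: F(X, Y, 1) = -x*y - x + 2*y**2 - y.
Note: deg(f) ≤ deg(F) = 2; strict inequality happens when F is divisible by Z (lost terms).


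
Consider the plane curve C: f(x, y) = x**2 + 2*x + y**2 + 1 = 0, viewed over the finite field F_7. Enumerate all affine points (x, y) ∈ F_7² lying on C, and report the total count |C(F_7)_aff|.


Affine F_7-points: {(6, 0)}; count = 1.

For each of the 49 pairs (x, y) ∈ F_7², evaluate f(x, y) mod 7. Record the zeros.
  x = 0: [0↦1, 1↦2, 2↦5, 3↦3, 4↦3, 5↦5, 6↦2]  zeros at y ∈ ∅
  x = 1: [0↦4, 1↦5, 2↦1, 3↦6, 4↦6, 5↦1, 6↦5]  zeros at y ∈ ∅
  x = 2: [0↦2, 1↦3, 2↦6, 3↦4, 4↦4, 5↦6, 6↦3]  zeros at y ∈ ∅
  x = 3: [0↦2, 1↦3, 2↦6, 3↦4, 4↦4, 5↦6, 6↦3]  zeros at y ∈ ∅
  x = 4: [0↦4, 1↦5, 2↦1, 3↦6, 4↦6, 5↦1, 6↦5]  zeros at y ∈ ∅
  x = 5: [0↦1, 1↦2, 2↦5, 3↦3, 4↦3, 5↦5, 6↦2]  zeros at y ∈ ∅
  x = 6: [0↦0, 1↦1, 2↦4, 3↦2, 4↦2, 5↦4, 6↦1]  zeros at y ∈ {0}
Collecting zeros: affine points = {(6, 0)}.
Total count |C(F_7)_aff| = 1.
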